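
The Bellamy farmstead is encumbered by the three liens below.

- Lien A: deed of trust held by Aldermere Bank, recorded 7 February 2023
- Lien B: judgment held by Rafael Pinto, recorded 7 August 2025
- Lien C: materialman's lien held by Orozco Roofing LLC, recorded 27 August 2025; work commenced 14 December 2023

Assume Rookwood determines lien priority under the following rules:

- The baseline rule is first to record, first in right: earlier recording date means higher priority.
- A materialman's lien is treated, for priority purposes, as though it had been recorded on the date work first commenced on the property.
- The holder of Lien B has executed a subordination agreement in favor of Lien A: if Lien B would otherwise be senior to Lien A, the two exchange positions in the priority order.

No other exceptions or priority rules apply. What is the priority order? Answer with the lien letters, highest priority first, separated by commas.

First, effective dates: C relates back to 14 December 2023 (work commenced).
By effective date: A (7 February 2023), C (14 December 2023), B (7 August 2025).
Since B is not senior to A, the subordination leaves the order unchanged.

A, C, B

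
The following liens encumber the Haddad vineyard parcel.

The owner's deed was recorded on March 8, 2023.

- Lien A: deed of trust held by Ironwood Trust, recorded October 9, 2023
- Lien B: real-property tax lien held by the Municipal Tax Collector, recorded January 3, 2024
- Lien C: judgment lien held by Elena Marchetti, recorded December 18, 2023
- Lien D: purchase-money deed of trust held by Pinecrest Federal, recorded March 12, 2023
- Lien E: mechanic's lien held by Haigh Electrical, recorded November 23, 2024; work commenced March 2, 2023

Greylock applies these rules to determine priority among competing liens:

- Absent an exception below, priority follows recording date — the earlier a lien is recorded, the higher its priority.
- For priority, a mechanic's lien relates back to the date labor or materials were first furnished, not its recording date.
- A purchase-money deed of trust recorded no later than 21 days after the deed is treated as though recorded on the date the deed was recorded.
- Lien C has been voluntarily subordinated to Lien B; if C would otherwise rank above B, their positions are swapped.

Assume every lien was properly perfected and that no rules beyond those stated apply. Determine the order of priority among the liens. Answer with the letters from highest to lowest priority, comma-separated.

E, D, A, B, C

Adjusting effective dates: D relates back to the deed date March 8, 2023; E relates back to March 2, 2023 (work commenced).
By effective date, earliest first: E (March 2, 2023), D (March 8, 2023), A (October 9, 2023), C (December 18, 2023), B (January 3, 2024).
C would otherwise be senior to B, so under the subordination agreement C and B exchange positions.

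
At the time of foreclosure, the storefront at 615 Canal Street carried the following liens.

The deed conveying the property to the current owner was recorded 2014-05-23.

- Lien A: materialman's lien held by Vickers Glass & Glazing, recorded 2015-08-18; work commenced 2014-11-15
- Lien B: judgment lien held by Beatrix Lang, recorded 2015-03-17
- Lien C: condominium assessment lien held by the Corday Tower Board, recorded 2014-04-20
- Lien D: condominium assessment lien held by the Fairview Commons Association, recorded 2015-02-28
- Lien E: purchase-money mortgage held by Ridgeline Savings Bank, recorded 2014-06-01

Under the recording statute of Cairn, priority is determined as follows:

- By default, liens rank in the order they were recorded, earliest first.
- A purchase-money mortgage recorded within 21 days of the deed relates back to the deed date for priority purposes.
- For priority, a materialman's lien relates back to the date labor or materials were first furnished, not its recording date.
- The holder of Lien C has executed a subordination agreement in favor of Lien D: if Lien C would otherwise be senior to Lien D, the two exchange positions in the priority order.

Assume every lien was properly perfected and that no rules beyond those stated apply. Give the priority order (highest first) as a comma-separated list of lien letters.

Effective dates after the stated exceptions: A's effective date is 2014-11-15, when work began; E's effective date is the deed date, 2014-05-23.
By effective date: C (2014-04-20), E (2014-05-23), A (2014-11-15), D (2015-02-28), B (2015-03-17).
C is senior to D before the subordination, so the two trade places.

D, E, A, C, B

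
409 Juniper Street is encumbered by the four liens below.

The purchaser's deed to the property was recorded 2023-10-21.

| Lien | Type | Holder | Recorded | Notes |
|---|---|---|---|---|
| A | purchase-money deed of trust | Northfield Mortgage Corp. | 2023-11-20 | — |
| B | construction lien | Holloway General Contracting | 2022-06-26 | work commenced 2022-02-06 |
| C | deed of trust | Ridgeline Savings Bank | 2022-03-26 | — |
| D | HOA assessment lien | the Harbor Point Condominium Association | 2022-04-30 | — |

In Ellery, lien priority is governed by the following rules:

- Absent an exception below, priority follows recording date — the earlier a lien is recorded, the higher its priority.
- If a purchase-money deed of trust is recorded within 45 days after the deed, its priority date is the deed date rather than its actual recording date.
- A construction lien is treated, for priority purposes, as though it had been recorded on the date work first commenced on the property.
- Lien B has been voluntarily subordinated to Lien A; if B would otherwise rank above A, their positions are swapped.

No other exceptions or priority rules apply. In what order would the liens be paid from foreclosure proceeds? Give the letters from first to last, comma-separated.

A, C, D, B

Effective dates: A was recorded within the 45-day window, so its effective date is the deed date 2023-10-21; B relates back to 2022-02-06 (work commenced).
By effective date, earliest first: B (2022-02-06), C (2022-03-26), D (2022-04-30), A (2023-10-21).
B is senior to A before the subordination, so the two trade places.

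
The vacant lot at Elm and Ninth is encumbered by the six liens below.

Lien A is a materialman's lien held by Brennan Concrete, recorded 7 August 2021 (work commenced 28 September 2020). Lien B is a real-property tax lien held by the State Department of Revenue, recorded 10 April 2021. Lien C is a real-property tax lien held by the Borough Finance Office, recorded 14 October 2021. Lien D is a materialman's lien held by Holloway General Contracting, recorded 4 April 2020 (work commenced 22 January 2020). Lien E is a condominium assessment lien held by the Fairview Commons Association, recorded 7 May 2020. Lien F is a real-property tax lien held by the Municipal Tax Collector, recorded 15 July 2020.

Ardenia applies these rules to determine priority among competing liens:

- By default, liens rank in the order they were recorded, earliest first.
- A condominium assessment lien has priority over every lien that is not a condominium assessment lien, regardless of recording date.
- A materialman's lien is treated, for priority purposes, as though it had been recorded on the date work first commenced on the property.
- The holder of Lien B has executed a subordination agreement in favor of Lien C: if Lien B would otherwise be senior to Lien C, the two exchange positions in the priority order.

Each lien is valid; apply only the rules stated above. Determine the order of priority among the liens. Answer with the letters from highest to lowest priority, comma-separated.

E, D, F, A, C, B

Adjusting effective dates: A is treated as recorded 28 September 2020, the work-commencement date; D relates back to 22 January 2020 (work commenced).
E is a condominium assessment lien, so it outranks all other liens regardless of date.
Remaining liens by effective date: D (22 January 2020), F (15 July 2020), A (28 September 2020), B (10 April 2021), C (14 October 2021).
B would otherwise be senior to C, so under the subordination agreement B and C exchange positions.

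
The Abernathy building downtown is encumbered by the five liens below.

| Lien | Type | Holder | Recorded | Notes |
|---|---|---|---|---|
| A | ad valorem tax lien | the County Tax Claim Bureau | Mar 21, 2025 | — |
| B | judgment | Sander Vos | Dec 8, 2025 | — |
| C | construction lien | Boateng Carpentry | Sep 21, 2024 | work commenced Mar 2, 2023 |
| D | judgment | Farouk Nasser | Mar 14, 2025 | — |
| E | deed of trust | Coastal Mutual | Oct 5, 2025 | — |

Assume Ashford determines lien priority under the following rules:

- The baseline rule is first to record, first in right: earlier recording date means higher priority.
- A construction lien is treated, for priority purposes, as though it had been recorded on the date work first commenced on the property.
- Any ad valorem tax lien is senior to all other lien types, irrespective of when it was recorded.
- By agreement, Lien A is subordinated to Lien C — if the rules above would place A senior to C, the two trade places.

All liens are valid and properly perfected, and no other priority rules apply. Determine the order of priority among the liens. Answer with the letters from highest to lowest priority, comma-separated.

C, A, D, E, B

First, effective dates: C relates back to Mar 2, 2023 (work commenced).
A is an ad valorem tax lien, so it outranks all other liens regardless of date.
Remaining liens by effective date: C (Mar 2, 2023), D (Mar 14, 2025), E (Oct 5, 2025), B (Dec 8, 2025).
Because A would otherwise rank above C, the subordination swaps them.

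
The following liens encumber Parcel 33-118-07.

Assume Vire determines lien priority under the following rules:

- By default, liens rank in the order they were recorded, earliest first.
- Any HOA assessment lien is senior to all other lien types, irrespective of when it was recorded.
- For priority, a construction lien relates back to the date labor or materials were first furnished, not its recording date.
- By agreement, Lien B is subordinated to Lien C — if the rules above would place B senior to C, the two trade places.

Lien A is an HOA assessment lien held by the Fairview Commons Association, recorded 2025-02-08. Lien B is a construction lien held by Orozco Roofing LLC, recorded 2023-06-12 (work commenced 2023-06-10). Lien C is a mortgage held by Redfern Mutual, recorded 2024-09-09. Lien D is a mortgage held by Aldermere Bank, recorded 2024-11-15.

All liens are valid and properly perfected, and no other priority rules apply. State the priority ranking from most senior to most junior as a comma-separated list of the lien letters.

A, C, B, D

Adjusting effective dates: B is treated as recorded 2023-06-10, the work-commencement date.
A, as an HOA assessment lien, has superpriority and ranks first.
Remaining liens by effective date: B (2023-06-10), C (2024-09-09), D (2024-11-15).
Because B would otherwise rank above C, the subordination swaps them.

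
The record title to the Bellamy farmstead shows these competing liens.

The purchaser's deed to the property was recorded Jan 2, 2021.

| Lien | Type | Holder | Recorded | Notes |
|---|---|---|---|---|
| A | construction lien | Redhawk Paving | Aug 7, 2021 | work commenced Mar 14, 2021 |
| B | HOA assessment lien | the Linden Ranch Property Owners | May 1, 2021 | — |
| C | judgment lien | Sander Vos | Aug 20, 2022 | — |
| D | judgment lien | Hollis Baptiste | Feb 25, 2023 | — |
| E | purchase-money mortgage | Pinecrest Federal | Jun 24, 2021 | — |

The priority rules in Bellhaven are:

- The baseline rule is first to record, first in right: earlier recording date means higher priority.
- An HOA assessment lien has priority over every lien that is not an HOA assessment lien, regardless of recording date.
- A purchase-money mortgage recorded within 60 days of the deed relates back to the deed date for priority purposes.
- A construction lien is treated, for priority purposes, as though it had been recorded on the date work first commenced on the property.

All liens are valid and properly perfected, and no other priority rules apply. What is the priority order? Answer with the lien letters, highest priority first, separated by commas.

B, A, E, C, D

Adjusting effective dates: A's effective date is Mar 14, 2021, when work began; E was recorded 173 days after the deed — beyond 60 days — so no relation-back applies.
B is an HOA assessment lien and takes priority over every other lien.
Ordering the rest by effective date: A (Mar 14, 2021), E (Jun 24, 2021), C (Aug 20, 2022), D (Feb 25, 2023).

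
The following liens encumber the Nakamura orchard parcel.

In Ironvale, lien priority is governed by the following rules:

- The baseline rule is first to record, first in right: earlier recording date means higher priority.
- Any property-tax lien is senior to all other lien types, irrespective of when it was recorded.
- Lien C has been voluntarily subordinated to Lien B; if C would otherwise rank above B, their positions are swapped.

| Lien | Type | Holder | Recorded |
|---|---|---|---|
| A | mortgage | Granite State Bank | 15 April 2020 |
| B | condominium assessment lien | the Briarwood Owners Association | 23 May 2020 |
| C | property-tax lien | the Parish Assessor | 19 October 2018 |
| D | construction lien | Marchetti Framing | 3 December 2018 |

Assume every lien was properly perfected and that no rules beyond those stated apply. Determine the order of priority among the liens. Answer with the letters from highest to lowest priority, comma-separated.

C is a property-tax lien and takes priority over every other lien.
Ordering the rest by effective date: D (3 December 2018), A (15 April 2020), B (23 May 2020).
C is senior to B before the subordination, so the two trade places.

B, D, A, C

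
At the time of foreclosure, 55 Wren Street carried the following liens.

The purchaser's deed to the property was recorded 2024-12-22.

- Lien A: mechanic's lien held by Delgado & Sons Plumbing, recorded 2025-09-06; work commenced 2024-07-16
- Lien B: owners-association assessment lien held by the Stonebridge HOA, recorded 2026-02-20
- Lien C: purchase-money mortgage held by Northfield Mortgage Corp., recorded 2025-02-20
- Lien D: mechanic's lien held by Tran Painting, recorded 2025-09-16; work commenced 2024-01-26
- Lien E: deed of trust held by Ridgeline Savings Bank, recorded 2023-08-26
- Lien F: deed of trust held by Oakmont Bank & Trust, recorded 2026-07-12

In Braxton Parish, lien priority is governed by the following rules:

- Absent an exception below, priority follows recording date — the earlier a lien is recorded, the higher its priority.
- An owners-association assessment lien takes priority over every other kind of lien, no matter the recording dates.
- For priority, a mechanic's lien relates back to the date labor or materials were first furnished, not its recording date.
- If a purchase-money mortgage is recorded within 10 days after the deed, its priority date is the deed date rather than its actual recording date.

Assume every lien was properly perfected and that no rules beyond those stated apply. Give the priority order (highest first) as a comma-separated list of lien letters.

B, E, D, A, C, F

Effective dates: A is treated as recorded 2024-07-16, the work-commencement date; C missed the 10-day window (60 days after the deed), so its recording date stands; D is treated as recorded 2024-01-26, the work-commencement date.
B is an owners-association assessment lien and takes priority over every other lien.
Ordering the rest by effective date: E (2023-08-26), D (2024-01-26), A (2024-07-16), C (2025-02-20), F (2026-07-12).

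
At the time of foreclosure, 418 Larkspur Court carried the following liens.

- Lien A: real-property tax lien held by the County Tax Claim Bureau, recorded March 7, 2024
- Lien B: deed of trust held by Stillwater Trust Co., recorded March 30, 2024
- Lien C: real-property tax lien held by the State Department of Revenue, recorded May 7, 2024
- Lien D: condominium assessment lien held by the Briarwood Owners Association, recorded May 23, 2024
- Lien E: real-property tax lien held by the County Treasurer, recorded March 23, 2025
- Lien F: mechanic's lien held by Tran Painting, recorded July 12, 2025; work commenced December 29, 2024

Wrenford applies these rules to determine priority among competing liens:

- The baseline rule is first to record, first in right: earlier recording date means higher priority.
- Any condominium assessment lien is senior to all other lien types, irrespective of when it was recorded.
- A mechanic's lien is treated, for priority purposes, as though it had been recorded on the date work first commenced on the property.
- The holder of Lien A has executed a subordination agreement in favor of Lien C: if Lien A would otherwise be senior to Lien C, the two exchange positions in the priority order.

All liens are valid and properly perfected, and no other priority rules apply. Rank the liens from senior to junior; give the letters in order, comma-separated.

D, C, B, A, F, E

Adjusting effective dates: F's effective date is December 29, 2024, when work began.
D is a condominium assessment lien and takes priority over every other lien.
Ordering the rest by effective date: A (March 7, 2024), B (March 30, 2024), C (May 7, 2024), F (December 29, 2024), E (March 23, 2025).
A would otherwise be senior to C, so under the subordination agreement A and C exchange positions.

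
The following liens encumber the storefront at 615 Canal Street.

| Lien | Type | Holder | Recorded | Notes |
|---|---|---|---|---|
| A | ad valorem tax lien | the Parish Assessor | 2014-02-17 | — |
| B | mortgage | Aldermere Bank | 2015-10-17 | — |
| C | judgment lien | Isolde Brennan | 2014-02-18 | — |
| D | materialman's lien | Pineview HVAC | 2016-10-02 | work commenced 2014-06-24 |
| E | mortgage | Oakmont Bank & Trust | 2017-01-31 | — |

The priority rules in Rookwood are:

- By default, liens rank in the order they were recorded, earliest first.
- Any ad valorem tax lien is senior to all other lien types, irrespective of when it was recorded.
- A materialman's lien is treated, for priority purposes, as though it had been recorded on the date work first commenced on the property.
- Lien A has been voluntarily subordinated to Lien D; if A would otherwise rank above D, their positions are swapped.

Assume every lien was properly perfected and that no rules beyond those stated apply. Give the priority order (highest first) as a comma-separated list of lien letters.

D, C, A, B, E

First, effective dates: D is treated as recorded 2014-06-24, the work-commencement date.
As an ad valorem tax lien, A is senior to every other lien.
Among the remaining liens, by effective date: C (2014-02-18), D (2014-06-24), B (2015-10-17), E (2017-01-31).
A is senior to D before the subordination, so the two trade places.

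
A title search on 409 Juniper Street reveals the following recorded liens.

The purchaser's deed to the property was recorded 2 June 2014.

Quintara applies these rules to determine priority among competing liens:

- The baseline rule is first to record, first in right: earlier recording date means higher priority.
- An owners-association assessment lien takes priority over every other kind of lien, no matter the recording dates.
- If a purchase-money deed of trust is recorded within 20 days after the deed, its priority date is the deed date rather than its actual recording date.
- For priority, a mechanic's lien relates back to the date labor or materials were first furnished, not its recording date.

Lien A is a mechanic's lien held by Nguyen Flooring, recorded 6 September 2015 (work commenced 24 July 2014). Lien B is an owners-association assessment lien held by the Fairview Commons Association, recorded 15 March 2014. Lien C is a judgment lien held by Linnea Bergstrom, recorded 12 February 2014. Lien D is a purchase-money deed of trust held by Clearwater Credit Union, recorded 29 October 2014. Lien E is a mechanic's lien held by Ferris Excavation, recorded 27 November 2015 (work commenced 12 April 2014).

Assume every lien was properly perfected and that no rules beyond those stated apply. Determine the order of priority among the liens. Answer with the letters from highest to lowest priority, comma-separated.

B, C, E, A, D

Effective dates: A's effective date is 24 July 2014, when work began; D missed the 20-day window (149 days after the deed), so its recording date stands; E relates back to 12 April 2014 (work commenced).
B is an owners-association assessment lien, so it outranks all other liens regardless of date.
Ordering the rest by effective date: C (12 February 2014), E (12 April 2014), A (24 July 2014), D (29 October 2014).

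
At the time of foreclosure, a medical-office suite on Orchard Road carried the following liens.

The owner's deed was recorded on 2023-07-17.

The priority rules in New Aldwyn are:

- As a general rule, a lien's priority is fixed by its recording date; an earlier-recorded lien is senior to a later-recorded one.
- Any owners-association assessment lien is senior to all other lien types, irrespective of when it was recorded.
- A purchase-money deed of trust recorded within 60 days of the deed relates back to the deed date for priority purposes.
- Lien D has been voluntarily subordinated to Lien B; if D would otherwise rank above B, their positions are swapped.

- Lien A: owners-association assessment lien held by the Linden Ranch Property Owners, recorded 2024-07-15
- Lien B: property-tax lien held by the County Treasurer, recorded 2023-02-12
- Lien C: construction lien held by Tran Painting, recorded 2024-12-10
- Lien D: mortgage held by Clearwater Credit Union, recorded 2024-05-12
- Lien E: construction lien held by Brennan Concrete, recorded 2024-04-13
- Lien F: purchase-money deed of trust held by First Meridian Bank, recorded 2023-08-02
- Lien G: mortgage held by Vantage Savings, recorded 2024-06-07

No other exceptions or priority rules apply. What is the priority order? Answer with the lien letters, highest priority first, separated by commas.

A, B, F, E, D, G, C

First, effective dates: F's effective date is the deed date, 2023-07-17.
A is an owners-association assessment lien and takes priority over every other lien.
The other liens, earliest effective date first: B (2023-02-12), F (2023-07-17), E (2024-04-13), D (2024-05-12), G (2024-06-07), C (2024-12-10).
Since D is not senior to B, the subordination leaves the order unchanged.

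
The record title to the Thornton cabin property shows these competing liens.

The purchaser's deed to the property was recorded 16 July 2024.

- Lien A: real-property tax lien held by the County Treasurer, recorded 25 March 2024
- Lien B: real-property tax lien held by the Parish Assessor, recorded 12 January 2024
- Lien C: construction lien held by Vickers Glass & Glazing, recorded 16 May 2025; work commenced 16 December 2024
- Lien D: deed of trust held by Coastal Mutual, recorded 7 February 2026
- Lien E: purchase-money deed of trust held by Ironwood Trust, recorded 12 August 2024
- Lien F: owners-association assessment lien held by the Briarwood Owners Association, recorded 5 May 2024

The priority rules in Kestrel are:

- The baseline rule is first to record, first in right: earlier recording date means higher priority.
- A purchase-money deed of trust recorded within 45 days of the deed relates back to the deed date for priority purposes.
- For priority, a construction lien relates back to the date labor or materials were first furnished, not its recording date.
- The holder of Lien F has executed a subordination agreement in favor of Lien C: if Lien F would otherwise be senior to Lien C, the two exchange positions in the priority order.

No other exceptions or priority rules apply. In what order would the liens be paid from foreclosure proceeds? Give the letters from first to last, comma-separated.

Effective dates: C's effective date is 16 December 2024, when work began; E relates back to the deed date 16 July 2024.
Sorted by effective date: B (12 January 2024), A (25 March 2024), F (5 May 2024), E (16 July 2024), C (16 December 2024), D (7 February 2026).
Because F would otherwise rank above C, the subordination swaps them.

B, A, C, E, F, D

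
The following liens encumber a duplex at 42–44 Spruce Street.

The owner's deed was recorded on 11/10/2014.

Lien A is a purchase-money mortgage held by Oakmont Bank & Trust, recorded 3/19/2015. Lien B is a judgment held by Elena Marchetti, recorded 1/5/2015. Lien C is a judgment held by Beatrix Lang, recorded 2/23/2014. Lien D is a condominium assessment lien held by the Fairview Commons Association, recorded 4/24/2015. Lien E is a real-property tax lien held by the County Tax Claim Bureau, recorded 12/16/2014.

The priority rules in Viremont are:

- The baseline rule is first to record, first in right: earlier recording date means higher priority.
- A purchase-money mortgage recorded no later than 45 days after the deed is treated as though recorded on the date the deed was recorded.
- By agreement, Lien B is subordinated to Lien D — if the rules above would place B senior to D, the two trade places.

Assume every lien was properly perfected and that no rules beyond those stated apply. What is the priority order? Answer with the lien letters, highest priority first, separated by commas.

Adjusting effective dates: A was recorded 129 days after the deed — beyond 45 days — so no relation-back applies.
By effective date: C (2/23/2014), E (12/16/2014), B (1/5/2015), A (3/19/2015), D (4/24/2015).
B is senior to D before the subordination, so the two trade places.

C, E, D, A, B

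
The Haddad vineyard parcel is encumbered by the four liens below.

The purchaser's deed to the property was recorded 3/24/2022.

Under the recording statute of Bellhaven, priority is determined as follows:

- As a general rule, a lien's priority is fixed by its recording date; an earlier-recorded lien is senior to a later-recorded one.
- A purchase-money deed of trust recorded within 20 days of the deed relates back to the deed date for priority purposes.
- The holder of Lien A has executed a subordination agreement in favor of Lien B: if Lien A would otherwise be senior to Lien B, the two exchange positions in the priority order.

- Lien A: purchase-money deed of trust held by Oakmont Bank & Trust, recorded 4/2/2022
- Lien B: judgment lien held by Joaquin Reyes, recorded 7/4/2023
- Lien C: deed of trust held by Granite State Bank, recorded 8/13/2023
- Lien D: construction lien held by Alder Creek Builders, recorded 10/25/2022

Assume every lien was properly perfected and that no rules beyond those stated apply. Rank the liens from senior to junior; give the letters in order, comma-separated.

First, effective dates: A relates back to the deed date 3/24/2022.
By effective date: A (3/24/2022), D (10/25/2022), B (7/4/2023), C (8/13/2023).
Because A would otherwise rank above B, the subordination swaps them.

B, D, A, C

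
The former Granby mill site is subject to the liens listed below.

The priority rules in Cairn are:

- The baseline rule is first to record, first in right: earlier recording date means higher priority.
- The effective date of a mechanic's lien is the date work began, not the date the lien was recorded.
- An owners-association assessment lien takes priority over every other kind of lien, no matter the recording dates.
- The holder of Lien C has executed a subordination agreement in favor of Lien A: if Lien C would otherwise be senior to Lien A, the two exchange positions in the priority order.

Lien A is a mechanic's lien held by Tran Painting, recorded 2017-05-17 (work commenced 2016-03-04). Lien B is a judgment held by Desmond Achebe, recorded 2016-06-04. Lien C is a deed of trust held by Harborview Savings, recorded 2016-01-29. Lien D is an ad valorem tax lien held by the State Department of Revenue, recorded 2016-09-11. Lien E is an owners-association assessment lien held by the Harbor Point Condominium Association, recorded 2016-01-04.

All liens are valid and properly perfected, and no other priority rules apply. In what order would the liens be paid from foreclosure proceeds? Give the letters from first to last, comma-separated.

Effective dates after the stated exceptions: A relates back to 2016-03-04 (work commenced).
As an owners-association assessment lien, E is senior to every other lien.
The other liens, earliest effective date first: C (2016-01-29), A (2016-03-04), B (2016-06-04), D (2016-09-11).
C is senior to A before the subordination, so the two trade places.

E, A, C, B, D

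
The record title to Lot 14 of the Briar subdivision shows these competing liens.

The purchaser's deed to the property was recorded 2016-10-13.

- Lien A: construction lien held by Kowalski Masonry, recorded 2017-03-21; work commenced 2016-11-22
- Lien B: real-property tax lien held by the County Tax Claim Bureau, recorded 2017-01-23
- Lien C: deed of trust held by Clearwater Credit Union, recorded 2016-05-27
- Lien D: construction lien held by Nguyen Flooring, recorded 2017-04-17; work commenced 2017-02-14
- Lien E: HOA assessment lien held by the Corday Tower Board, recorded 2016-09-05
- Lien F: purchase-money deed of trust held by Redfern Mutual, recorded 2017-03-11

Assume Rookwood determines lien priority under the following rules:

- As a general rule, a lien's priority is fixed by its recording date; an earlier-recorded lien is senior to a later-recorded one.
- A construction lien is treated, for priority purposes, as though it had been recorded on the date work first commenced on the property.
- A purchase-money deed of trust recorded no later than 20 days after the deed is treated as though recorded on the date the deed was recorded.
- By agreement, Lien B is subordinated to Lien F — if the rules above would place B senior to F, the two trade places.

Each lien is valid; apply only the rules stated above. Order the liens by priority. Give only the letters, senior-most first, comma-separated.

C, E, A, F, D, B

Effective dates after the stated exceptions: A's effective date is 2016-11-22, when work began; D's effective date is 2017-02-14, when work began; F was recorded 149 days after the deed — beyond 20 days — so no relation-back applies.
Ordering by effective date: C (2016-05-27), E (2016-09-05), A (2016-11-22), B (2017-01-23), D (2017-02-14), F (2017-03-11).
B would otherwise be senior to F, so under the subordination agreement B and F exchange positions.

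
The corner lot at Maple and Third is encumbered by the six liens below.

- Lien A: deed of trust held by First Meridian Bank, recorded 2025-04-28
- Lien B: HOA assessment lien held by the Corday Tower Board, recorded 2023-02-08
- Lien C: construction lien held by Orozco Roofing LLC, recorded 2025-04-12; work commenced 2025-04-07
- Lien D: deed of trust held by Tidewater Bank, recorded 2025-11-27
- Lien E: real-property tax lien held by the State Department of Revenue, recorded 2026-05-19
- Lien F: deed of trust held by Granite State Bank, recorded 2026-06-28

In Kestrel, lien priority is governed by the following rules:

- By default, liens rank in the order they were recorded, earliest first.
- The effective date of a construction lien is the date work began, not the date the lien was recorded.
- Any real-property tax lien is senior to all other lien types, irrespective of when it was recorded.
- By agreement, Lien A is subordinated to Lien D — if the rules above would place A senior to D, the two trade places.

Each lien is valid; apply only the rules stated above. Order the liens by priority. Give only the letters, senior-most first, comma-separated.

E, B, C, D, A, F

First, effective dates: C relates back to 2025-04-07 (work commenced).
As a real-property tax lien, E is senior to every other lien.
The other liens, earliest effective date first: B (2023-02-08), C (2025-04-07), A (2025-04-28), D (2025-11-27), F (2026-06-28).
The subordination applies — A was senior to D — so A and D swap.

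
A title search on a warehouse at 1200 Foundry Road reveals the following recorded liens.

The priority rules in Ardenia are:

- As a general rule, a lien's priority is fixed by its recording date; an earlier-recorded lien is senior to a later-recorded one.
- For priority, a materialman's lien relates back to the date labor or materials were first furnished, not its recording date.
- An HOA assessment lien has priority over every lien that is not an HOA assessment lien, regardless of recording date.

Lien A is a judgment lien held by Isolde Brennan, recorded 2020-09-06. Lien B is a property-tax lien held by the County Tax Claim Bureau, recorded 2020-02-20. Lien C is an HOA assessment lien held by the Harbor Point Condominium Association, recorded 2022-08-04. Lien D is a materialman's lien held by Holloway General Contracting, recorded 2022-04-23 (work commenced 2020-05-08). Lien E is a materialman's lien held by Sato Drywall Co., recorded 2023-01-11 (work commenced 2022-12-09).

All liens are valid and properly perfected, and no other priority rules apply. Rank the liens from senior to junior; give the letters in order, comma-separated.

C, B, D, A, E

Effective dates: D is treated as recorded 2020-05-08, the work-commencement date; E relates back to 2022-12-09 (work commenced).
C is an HOA assessment lien, so it outranks all other liens regardless of date.
Among the remaining liens, by effective date: B (2020-02-20), D (2020-05-08), A (2020-09-06), E (2022-12-09).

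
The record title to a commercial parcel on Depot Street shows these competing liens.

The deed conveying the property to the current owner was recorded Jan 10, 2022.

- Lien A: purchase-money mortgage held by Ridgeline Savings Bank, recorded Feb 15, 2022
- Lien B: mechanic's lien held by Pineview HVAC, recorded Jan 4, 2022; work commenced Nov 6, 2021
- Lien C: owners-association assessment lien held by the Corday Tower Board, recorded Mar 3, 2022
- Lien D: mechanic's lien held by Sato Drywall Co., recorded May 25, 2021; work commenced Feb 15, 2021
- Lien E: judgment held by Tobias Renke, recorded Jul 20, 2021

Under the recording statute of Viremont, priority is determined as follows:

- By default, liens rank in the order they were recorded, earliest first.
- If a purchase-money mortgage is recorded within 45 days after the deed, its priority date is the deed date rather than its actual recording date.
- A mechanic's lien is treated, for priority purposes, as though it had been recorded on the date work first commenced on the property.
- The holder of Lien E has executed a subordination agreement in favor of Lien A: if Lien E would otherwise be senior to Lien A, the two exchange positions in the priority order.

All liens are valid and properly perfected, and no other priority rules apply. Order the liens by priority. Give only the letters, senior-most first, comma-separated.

Adjusting effective dates: A was recorded within the 45-day window, so its effective date is the deed date Jan 10, 2022; B's effective date is Nov 6, 2021, when work began; D relates back to Feb 15, 2021 (work commenced).
By effective date: D (Feb 15, 2021), E (Jul 20, 2021), B (Nov 6, 2021), A (Jan 10, 2022), C (Mar 3, 2022).
Because E would otherwise rank above A, the subordination swaps them.

D, A, B, E, C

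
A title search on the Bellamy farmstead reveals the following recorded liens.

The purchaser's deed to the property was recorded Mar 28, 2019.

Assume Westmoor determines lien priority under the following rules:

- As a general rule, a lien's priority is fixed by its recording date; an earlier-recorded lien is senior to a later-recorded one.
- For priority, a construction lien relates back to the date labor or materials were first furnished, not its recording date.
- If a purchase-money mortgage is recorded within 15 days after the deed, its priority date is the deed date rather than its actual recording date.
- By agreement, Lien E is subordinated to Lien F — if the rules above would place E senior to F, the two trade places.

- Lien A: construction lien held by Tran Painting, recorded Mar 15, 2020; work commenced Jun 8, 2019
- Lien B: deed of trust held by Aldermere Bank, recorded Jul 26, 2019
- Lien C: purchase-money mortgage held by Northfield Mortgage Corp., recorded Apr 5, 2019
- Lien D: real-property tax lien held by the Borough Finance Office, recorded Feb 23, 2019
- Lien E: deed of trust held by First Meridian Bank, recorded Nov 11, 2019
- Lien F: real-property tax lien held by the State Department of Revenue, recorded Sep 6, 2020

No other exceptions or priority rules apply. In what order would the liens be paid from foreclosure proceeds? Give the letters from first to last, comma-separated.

D, C, A, B, F, E

Adjusting effective dates: A is treated as recorded Jun 8, 2019, the work-commencement date; C was recorded within the 15-day window, so its effective date is the deed date Mar 28, 2019.
By effective date, earliest first: D (Feb 23, 2019), C (Mar 28, 2019), A (Jun 8, 2019), B (Jul 26, 2019), E (Nov 11, 2019), F (Sep 6, 2020).
The subordination applies — E was senior to F — so E and F swap.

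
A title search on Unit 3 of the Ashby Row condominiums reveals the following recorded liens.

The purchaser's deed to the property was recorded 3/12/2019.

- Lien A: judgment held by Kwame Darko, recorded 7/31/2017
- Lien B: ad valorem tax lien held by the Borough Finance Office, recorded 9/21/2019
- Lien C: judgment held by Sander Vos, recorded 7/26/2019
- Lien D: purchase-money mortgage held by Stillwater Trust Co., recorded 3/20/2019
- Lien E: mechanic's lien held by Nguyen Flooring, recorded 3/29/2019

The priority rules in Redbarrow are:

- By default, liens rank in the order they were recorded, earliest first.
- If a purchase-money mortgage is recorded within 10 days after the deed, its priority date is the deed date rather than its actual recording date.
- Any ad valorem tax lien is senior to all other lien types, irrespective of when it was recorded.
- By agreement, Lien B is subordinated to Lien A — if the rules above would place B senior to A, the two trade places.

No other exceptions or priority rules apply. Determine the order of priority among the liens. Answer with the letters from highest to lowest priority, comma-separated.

Effective dates: D's effective date is the deed date, 3/12/2019.
B, as an ad valorem tax lien, has superpriority and ranks first.
The other liens, earliest effective date first: A (7/31/2017), D (3/12/2019), E (3/29/2019), C (7/26/2019).
B would otherwise be senior to A, so under the subordination agreement B and A exchange positions.

A, B, D, E, C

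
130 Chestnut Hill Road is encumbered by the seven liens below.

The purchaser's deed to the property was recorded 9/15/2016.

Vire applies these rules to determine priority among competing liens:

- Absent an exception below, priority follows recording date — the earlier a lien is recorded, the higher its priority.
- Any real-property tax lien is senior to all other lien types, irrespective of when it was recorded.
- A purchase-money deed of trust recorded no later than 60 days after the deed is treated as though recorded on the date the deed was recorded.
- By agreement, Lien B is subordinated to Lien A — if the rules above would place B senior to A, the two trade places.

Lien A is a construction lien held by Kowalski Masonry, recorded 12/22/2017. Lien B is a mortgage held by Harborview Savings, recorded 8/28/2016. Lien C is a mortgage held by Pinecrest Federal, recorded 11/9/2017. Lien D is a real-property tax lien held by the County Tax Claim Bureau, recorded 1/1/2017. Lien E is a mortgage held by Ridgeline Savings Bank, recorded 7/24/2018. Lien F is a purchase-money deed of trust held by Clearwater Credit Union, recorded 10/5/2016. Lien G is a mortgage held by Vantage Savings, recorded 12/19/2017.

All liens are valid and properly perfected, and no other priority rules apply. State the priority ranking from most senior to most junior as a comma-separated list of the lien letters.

D, A, F, C, G, B, E

Effective dates after the stated exceptions: F's effective date is the deed date, 9/15/2016.
D is a real-property tax lien and takes priority over every other lien.
Remaining liens by effective date: B (8/28/2016), F (9/15/2016), C (11/9/2017), G (12/19/2017), A (12/22/2017), E (7/24/2018).
The subordination applies — B was senior to A — so B and A swap.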